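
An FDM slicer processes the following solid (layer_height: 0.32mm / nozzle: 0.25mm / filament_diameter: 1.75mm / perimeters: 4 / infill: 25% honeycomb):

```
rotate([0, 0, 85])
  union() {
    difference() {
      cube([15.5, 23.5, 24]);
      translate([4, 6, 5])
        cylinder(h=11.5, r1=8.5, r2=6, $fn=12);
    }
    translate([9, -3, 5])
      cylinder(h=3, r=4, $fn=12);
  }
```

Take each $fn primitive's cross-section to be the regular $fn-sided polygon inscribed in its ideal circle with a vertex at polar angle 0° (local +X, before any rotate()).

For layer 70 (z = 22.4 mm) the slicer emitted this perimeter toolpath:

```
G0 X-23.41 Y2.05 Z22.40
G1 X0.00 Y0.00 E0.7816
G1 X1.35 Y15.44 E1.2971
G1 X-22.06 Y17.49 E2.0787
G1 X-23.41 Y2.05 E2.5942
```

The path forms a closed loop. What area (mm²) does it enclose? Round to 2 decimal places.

364.22 mm²

Apply the shoelace formula to the sequence of (X, Y) vertices; enclosed area = 364.22 mm².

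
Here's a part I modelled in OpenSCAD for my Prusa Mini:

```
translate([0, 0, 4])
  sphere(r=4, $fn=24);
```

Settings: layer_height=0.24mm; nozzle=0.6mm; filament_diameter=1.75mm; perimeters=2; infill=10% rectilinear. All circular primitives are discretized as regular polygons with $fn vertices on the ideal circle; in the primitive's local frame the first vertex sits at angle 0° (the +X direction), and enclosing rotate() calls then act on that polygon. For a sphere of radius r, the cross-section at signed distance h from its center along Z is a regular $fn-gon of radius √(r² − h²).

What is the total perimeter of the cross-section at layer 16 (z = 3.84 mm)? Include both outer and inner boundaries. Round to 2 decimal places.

25.04 mm

At z = 3.84 mm: the r=4 sphere slices to a regular 24-gon of circumradius 3.997 (√(r²−h²) with h=0.16 from center) (perimeter = 2·24·3.997·sin(180°/24) = 25.04 mm). Overall, the cross-section is a single solid region. Total boundary length (outer) = 25.04 mm.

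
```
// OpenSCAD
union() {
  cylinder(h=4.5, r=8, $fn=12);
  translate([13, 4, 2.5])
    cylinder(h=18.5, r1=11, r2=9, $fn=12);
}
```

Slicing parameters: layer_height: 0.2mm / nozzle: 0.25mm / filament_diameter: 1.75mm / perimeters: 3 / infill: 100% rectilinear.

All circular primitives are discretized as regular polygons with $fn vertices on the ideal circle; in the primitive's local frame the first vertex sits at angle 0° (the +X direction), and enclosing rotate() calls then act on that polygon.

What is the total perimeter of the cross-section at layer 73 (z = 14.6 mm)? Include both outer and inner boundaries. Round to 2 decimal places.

60.20 mm

At z = 14.6 mm: the cylinder does not reach this height (z outside [0, 4.5]); the cone at (13, 4): at t=0.654 of its height the radius interpolates to r₁+(r₂−r₁)t = 9.692, giving a regular 12-gon of that circumradius (perimeter = 2·12·9.692·sin(180°/12) = 60.20 mm); Merging all regions: only the cone at (13, 4) is present, so the union is just that shape — boundary = 60.20 mm. Overall, the cross-section is a single solid region. Total boundary length (outer) = 60.20 mm.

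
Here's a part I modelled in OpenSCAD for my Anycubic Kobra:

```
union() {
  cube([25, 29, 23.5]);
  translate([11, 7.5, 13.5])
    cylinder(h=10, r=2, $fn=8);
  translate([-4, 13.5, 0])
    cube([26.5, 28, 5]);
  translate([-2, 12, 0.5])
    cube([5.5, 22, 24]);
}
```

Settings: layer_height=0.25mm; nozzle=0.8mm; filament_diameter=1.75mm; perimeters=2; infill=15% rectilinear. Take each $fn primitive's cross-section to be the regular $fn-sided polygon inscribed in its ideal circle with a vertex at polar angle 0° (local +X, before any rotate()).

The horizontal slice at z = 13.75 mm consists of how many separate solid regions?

At z = 13.75 mm: the cube is present — its section is the full 25×29 rectangle; the r=2 cylinder at (11, 7.5) contributes a regular 8-gon of circumradius 2; the cube at (-4, 13.5) is not intersected at this z (z outside [0, 5]); the 5.5×22 cube at (-2, 12) contributes its full rectangle; Merging all regions: the regions partially overlap (shared area 70.81 mm²), so overlapping operands fuse into one piece — 1 connected region. The result has 1 disconnected region.

1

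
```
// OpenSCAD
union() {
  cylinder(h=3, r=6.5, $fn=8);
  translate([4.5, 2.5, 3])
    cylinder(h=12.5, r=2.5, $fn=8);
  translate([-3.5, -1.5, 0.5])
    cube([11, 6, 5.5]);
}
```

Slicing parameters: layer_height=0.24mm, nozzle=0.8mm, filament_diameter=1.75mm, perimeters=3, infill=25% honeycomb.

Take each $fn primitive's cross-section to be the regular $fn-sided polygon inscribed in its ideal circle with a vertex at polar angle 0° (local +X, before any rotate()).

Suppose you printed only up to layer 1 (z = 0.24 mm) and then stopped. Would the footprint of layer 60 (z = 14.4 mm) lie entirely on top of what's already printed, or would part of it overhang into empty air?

Compare the two slices. At z = 0.24: the cylinder: section is a regular 8-gon, circumradius r=6.5 (area = (8/2)·6.500²·sin(360°/8) = 119.50 mm²); the cylinder at (4.5, 2.5) does not reach this height (z outside [3, 15.5]); the cube at (-3.5, -1.5) is not intersected at this z (z outside [0.5, 6]); Merging all regions: only the r=6.5 cylinder is present, so the union is just that shape — area = 119.50 mm². At z = 14.4: the cylinder is absent (z outside [0, 3]); the cylinder at (4.5, 2.5): section is a regular 8-gon, circumradius r=2.5 (area = (8/2)·2.500²·sin(360°/8) = 17.68 mm²); the cube at (-3.5, -1.5) does not reach this height (z outside [0.5, 6]); Merging all regions: only the r=2.5 cylinder at (4.5, 2.5) is present, so the union is just that shape — area = 17.68 mm². Checking containment: at z = 14.4 the cross-section extends beyond the z = 0.24 cross-section by about 4.81 mm².

part overhangs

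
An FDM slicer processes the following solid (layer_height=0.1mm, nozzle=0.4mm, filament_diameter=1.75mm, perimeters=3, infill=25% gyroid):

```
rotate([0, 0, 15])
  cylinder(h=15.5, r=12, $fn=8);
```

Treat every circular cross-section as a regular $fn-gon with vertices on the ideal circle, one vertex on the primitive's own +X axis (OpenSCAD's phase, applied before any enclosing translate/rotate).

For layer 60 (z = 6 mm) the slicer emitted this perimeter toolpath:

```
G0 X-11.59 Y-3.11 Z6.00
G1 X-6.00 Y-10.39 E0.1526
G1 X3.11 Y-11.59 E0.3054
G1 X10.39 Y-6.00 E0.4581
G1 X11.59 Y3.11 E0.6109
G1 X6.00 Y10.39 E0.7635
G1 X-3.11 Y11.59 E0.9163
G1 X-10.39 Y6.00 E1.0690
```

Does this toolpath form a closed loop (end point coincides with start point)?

Start point (G0): (-11.59, -3.11). End point (last G1): the path does not return to the start — open.

no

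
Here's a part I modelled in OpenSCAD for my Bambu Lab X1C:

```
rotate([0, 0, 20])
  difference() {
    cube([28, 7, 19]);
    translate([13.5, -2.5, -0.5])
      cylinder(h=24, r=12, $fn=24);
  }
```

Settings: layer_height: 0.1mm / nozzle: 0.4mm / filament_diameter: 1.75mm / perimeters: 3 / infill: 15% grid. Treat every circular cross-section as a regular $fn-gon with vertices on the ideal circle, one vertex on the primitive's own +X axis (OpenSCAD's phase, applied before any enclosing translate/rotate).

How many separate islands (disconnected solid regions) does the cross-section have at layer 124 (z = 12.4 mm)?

At z = 12.4 mm: the cube is present — its section is the full 28×7 rectangle; the r=12 cylinder at (13.5, -2.5) contributes a regular 24-gon of circumradius 12; Subtracting the remaining from the first: starting from the 28×7 cube, the r=12 cylinder at (13.5, -2.5) partially overlaps it — only the 140.51 mm² overlap (of its 447.24 mm²) is removed, clipping the outline — 2 connected regions; (whole slice rotated 20° about Z — lengths, areas and connectivity unchanged). Overall, the cross-section has 2 separate islands. Island count = 2.

2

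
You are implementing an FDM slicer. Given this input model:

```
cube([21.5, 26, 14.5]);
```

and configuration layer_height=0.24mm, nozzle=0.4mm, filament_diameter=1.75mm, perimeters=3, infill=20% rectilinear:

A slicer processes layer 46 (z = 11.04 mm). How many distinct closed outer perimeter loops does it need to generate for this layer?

At z = 11.04 mm: the cube (footprint 21.5×26) is included at this height. The result has 1 disconnected region.

1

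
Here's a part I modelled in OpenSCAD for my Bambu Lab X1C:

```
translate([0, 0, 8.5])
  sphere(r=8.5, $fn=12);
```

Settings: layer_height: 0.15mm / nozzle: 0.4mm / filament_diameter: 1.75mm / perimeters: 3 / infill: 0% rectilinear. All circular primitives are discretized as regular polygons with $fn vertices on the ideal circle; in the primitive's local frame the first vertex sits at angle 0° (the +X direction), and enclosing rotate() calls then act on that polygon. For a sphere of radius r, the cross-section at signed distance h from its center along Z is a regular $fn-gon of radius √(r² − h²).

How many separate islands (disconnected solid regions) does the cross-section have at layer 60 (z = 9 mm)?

At z = 9 mm: the r=8.5 sphere contributes a regular 12-gon of circumradius √(8.5²−0.5²) = 8.485. Overall, the cross-section is a single solid region. Island count = 1.

1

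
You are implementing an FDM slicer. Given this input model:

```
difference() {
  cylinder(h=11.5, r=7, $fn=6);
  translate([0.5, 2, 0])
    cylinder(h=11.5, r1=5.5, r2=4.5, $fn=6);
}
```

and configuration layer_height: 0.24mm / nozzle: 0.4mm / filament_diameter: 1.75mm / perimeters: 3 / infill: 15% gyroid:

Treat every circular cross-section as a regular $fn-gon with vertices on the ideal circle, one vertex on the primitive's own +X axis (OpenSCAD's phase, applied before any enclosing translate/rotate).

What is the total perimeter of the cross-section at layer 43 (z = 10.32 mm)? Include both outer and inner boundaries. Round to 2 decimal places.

At z = 10.32 mm: the r=7 cylinder contributes a regular 6-gon of circumradius 7 (perimeter = 2·6·7.000·sin(180°/6) = 42.00 mm); the cone at (0.5, 2) (r1=5.5→r2=4.5) has section circumradius 4.603 here — a regular 6-gon (perimeter = 2·6·4.603·sin(180°/6) = 27.62 mm); Subtracting the remaining from the first: starting from the r=7 cylinder, the cone at (0.5, 2) lies wholly inside it (removes its full 55.04 mm² and its 27.62 mm outline becomes a hole wall) — boundary (outer + 1 inner loop) = 69.62 mm. Overall, the cross-section is one region with 1 hole. Total boundary length (outer + inner) = 69.62 mm.

69.62 mm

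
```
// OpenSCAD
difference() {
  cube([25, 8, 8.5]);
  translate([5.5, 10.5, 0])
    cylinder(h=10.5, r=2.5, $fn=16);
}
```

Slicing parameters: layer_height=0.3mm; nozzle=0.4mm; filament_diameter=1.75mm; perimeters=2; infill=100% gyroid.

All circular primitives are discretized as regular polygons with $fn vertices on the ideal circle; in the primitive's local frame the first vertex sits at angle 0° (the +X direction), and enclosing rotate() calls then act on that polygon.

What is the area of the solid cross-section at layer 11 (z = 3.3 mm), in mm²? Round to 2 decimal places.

At z = 3.3 mm: the 25×8 cube contributes its full rectangle (area 200.00 mm²); the cylinder at (5.5, 10.5): section is a regular 16-gon, circumradius r=2.5 (area = (16/2)·2.500²·sin(360°/16) = 19.13 mm²); Taking the first minus the rest: starting from the 25×8 cube (200.00 mm²), the r=2.5 cylinder at (5.5, 10.5) misses the remaining region (no effect) — area = 200.00 mm². Overall, the cross-section is a single solid region. Net area = 200.00 mm².

200.00 mm²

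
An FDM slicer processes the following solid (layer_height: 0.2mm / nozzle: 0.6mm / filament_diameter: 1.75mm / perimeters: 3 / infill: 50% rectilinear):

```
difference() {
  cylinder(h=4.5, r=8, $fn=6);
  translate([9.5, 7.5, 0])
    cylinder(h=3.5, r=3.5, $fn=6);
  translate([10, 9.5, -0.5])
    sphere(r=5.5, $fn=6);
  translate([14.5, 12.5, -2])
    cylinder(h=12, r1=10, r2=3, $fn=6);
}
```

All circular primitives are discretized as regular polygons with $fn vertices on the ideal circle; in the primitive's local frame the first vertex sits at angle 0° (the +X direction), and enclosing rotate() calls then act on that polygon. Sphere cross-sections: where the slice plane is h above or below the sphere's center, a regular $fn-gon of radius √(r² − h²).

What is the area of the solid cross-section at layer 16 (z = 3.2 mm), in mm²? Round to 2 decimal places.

166.28 mm²

At z = 3.2 mm: the r=8 cylinder contributes a regular 6-gon of circumradius 8 (area = (6/2)·8.000²·sin(360°/6) = 166.28 mm²); the cylinder at (9.5, 7.5): section is a regular 6-gon, circumradius r=3.5 (area = (6/2)·3.500²·sin(360°/6) = 31.83 mm²); the r=5.5 sphere at (10, 9.5) contributes a regular 6-gon of circumradius √(5.5²−3.7²) = 4.069 (area = (6/2)·4.069²·sin(360°/6) = 43.02 mm²); the cone at (14.5, 12.5) contributes a regular 6-gon of circumradius 6.967 (interpolated between r1=10 and r2=3 at t=0.433) (area = (6/2)·6.967²·sin(360°/6) = 126.10 mm²); Subtracting the remaining from the first: starting from the r=8 cylinder (166.28 mm²), the r=3.5 cylinder at (9.5, 7.5) misses the remaining region (no effect); the r=5.5 sphere at (10, 9.5) misses the remaining region (no effect); the cone at (14.5, 12.5) misses the remaining region (no effect) — area = 166.28 mm². Overall, the cross-section is a single solid region. Net area = 166.28 mm².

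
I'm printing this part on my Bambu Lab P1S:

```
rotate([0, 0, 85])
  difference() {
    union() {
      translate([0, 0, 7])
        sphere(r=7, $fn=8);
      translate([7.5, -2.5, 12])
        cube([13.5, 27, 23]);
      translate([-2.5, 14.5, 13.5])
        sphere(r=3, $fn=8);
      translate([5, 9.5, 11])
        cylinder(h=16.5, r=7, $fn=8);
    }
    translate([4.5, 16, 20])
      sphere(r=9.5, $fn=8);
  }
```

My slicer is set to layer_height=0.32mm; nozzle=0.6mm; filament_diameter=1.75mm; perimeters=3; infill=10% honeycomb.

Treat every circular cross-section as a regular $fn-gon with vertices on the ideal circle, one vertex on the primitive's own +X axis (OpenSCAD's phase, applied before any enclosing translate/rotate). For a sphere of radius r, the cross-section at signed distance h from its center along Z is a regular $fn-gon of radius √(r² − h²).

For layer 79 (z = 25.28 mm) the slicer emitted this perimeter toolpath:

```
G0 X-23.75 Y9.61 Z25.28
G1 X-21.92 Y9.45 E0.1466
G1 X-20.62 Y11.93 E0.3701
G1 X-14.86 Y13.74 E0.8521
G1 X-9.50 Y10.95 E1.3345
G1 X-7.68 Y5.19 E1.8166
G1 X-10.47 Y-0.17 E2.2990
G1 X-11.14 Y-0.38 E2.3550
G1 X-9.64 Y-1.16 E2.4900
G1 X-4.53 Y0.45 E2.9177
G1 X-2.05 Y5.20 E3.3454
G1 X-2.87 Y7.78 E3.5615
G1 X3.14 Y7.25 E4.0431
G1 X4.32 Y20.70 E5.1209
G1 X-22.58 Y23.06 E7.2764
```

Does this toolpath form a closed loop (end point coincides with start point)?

no

Start point (G0): (-23.75, 9.61). End point (last G1): the path does not return to the start — open.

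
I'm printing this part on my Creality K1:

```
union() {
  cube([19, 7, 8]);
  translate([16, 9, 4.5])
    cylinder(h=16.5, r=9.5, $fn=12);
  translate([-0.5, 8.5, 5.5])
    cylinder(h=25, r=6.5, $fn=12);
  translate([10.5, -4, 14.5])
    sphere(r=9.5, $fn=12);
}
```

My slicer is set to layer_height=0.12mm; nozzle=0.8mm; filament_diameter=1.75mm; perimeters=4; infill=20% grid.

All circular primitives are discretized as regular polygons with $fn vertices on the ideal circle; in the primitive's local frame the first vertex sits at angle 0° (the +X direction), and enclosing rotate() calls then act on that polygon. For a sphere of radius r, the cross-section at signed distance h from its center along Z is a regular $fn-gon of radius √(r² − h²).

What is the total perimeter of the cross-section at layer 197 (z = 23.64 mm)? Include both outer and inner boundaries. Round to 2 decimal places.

56.47 mm

At z = 23.64 mm: the cube is absent (z outside [0, 8]); the cylinder at (16, 9) is absent (z outside [4.5, 21]); the r=6.5 cylinder at (-0.5, 8.5) gives a regular 12-gon of circumradius 6.5 (constant along its height) (perimeter = 2·12·6.500·sin(180°/12) = 40.38 mm); the r=9.5 sphere at (10.5, -4) slices to a regular 12-gon of circumradius 2.590 (√(r²−h²) with h=9.14 from center) (perimeter = 2·12·2.590·sin(180°/12) = 16.09 mm); Combining (union): the 2 present regions are separate (no shared area or edge), so areas and boundary lengths simply add and each stays a separate island — boundary = 56.47 mm. Overall, the cross-section has 2 separate islands. Total boundary length (outer) = 56.47 mm.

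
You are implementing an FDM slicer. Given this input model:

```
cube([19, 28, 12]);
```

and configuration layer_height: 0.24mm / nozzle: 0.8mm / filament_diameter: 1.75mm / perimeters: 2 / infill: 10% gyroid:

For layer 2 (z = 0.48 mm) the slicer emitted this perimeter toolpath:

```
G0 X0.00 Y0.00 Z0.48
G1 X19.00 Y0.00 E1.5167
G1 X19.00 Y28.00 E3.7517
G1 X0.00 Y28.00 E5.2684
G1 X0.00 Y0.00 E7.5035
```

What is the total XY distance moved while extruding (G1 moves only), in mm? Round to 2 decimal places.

Sum the Euclidean lengths of each G1 segment: total = 94.00 mm.

94.00 mm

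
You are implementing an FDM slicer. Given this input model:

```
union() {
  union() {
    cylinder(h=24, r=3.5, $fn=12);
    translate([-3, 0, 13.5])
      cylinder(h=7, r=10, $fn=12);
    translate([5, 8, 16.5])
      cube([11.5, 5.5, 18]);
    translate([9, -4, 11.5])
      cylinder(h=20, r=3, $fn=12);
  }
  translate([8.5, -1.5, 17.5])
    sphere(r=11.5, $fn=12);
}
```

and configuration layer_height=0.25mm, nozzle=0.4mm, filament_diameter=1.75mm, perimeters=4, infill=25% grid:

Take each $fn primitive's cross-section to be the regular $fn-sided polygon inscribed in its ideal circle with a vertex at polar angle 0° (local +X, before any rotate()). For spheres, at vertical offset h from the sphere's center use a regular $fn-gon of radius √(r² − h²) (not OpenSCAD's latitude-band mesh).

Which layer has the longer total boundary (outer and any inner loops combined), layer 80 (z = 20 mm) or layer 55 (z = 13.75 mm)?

Layer 80 (z = 20): the r=3.5 cylinder contributes a regular 12-gon of circumradius 3.5 (perimeter = 2·12·3.500·sin(180°/12) = 21.74 mm); the r=10 cylinder at (-3, 0) gives a regular 12-gon of circumradius 10 (constant along its height) (perimeter = 2·12·10.000·sin(180°/12) = 62.12 mm); the cube at (5, 8) is present — its section is the full 11.5×5.5 rectangle (perimeter 34.00 mm); the cylinder at (9, -4): section is a regular 12-gon, circumradius r=3 (perimeter = 2·12·3.000·sin(180°/12) = 18.63 mm); Combining (union): the regions partially overlap (shared area 36.75 mm²), so the edge portions inside another operand are dropped and the merged outline is re-measured after clipping — boundary = 114.75 mm; the sphere at (8.5, -1.5): section is a regular 12-gon, circumradius = √(r²−h²) = √(11.5²−2.5²) = 11.225 (perimeter = 2·12·11.225·sin(180°/12) = 69.73 mm); Combining (union): the regions partially overlap (shared area 147.01 mm²), so the edge portions inside another operand are dropped and the merged outline is re-measured after clipping — boundary = 105.04 mm. So its perimeter = 105.04 mm. Layer 55 (z = 13.75): the r=3.5 cylinder contributes a regular 12-gon of circumradius 3.5 (perimeter = 2·12·3.500·sin(180°/12) = 21.74 mm); the r=10 cylinder at (-3, 0) gives a regular 12-gon of circumradius 10 (constant along its height) (perimeter = 2·12·10.000·sin(180°/12) = 62.12 mm); the cube at (5, 8) does not reach this height (z outside [16.5, 34.5]); the cylinder at (9, -4): section is a regular 12-gon, circumradius r=3 (perimeter = 2·12·3.000·sin(180°/12) = 18.63 mm); Merging all regions: the regions partially overlap (shared area 36.75 mm²), so the edge portions inside another operand are dropped and the merged outline is re-measured after clipping — boundary = 80.75 mm; the r=11.5 sphere at (8.5, -1.5) contributes a regular 12-gon of circumradius √(11.5²−3.75²) = 10.871 (perimeter = 2·12·10.871·sin(180°/12) = 67.53 mm); Merging all regions: the regions partially overlap (shared area 130.42 mm²), so the edge portions inside another operand are dropped and the merged outline is re-measured after clipping — boundary = 89.80 mm. So its perimeter = 89.80 mm. Layer 80 is larger (105.04 vs 89.80 mm).

layer 80 (z = 20 mm)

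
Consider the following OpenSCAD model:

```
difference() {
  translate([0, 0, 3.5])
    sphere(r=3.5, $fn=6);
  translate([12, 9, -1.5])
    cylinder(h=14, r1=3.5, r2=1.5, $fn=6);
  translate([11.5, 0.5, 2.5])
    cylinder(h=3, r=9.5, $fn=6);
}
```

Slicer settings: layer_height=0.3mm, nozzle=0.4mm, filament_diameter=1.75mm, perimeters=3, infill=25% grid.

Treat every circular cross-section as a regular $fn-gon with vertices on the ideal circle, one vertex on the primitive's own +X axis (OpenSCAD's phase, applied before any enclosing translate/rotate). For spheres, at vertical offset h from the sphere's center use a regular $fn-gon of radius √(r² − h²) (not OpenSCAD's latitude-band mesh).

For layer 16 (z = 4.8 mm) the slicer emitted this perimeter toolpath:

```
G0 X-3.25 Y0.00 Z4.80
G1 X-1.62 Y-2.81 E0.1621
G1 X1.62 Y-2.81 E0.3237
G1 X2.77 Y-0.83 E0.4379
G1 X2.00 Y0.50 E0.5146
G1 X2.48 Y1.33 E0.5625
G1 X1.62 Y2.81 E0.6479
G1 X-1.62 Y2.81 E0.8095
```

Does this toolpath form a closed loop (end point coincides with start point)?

no

Start point (G0): (-3.25, 0.00). End point (last G1): the path does not return to the start — open.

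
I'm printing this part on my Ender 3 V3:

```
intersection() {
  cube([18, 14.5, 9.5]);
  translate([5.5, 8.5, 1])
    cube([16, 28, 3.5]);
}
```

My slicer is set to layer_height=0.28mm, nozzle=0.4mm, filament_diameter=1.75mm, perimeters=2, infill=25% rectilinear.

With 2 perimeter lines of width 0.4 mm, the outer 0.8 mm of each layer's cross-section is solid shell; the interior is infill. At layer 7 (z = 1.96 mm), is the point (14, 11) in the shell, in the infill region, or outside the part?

At z = 1.96 mm: the 18×14.5 cube contributes its full rectangle; the 16×28 cube at (5.5, 8.5) contributes its full rectangle; After intersecting: the 16×28 cube at (5.5, 8.5) partially overlaps the 18×14.5 cube; clipping to the common part keeps 75.00 mm² — 1 connected region. Overall, the cross-section is a single solid region. The nearest boundary edge runs (18.00, 8.50)→(5.50, 8.50); distance from the point to it = 2.50 mm. The point is inside the cross-section and 2.50 mm from the nearest boundary — more than the 0.8 mm shell width (2 × 0.4), so it's in the infill interior.

infill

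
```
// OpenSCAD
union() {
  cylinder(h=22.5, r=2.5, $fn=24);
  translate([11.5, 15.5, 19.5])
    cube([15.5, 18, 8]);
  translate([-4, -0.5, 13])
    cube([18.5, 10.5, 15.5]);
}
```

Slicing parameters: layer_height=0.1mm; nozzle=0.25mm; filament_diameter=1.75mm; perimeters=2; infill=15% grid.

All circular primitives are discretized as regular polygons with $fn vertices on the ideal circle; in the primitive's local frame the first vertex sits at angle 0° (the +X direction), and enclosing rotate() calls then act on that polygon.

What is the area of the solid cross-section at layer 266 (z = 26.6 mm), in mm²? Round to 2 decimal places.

473.25 mm²

At z = 26.6 mm: the cylinder is absent (z outside [0, 22.5]); the cube at (11.5, 15.5) is present — its section is the full 15.5×18 rectangle (area 279.00 mm²); the cube at (-4, -0.5) is present — its section is the full 18.5×10.5 rectangle (area 194.25 mm²); Taking the union: the 2 present regions are separate (no shared area or edge), so areas and boundary lengths simply add and each stays a separate island — area = 473.25 mm². Overall, the cross-section has 2 separate islands. Net area = 473.25 mm².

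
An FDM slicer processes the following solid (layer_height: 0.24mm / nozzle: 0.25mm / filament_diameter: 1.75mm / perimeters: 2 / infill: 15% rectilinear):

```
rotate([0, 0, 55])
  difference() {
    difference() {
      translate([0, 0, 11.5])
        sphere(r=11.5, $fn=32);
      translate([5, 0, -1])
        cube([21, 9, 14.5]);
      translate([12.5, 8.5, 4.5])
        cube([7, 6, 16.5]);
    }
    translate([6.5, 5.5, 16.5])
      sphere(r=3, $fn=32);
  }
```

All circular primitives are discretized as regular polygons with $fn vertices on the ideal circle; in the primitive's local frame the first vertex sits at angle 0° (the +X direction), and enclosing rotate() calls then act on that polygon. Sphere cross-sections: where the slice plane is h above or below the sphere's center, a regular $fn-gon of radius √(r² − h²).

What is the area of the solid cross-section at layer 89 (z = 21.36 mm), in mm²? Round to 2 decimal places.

At z = 21.36 mm: the r=11.5 sphere slices to a regular 32-gon of circumradius 5.919 (√(r²−h²) with h=9.86 from center) (area = (32/2)·5.919²·sin(360°/32) = 109.35 mm²); the cube at (5, 0) is absent (z outside [-1, 13.5]); the cube at (12.5, 8.5) is absent (z outside [4.5, 21]); Subtracting the remaining from the first: none of the subtracted shapes is present at this height, so the r=11.5 sphere is unchanged — area = 109.35 mm²; the sphere at (6.5, 5.5) does not reach this height (|z−center|=4.860 > r=3); After the difference (first − rest): none of the subtracted shapes is present at this height, so that combined region is unchanged — area = 109.35 mm²; (whole slice rotated 55° about Z — lengths, areas and connectivity unchanged). Overall, the cross-section is a single solid region. Net area = 109.35 mm².

109.35 mm²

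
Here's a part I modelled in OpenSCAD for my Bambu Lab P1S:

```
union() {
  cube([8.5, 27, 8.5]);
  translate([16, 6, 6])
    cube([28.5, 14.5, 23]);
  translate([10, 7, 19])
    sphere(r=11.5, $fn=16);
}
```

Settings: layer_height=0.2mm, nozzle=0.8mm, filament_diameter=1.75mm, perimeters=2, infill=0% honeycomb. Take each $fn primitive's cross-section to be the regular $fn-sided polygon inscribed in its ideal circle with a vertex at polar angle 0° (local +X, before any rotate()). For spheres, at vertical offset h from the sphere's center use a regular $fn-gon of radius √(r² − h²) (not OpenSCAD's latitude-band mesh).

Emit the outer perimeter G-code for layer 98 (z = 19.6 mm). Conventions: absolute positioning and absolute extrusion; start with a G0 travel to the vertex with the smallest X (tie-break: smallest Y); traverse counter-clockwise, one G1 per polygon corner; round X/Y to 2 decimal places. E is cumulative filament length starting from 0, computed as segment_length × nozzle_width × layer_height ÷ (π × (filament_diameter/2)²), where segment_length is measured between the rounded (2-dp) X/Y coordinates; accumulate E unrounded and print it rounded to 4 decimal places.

At z = 19.6 mm: the cube does not reach this height (z outside [0, 8.5]); the cube at (16, 6) (footprint 28.5×14.5) is included at this height; the r=11.5 sphere at (10, 7) contributes a regular 16-gon of circumradius √(11.5²−0.6²) = 11.484; Taking the union: the regions partially overlap (shared area 41.61 mm²), so overlapping operands fuse into one piece — 1 connected region. The outline is a single polygon with 18 vertices. Extrusion per mm of travel: 0.8 × 0.2 / (π × 0.875²) = 0.066520. Accumulating E over each segment gives final E = 8.6025.

G0 X-1.48 Y7.00 Z19.60
G1 X-0.61 Y2.61 E0.2977
G1 X1.88 Y-1.12 E0.5960
G1 X5.61 Y-3.61 E0.8944
G1 X10.00 Y-4.48 E1.1921
G1 X14.39 Y-3.61 E1.4898
G1 X18.12 Y-1.12 E1.7881
G1 X20.61 Y2.61 E2.0864
G1 X21.29 Y6.00 E2.3164
G1 X44.50 Y6.00 E3.8603
G1 X44.50 Y20.50 E4.8249
G1 X16.00 Y20.50 E6.7207
G1 X16.00 Y16.54 E6.9841
G1 X14.39 Y17.61 E7.1127
G1 X10.00 Y18.48 E7.4104
G1 X5.61 Y17.61 E7.7081
G1 X1.88 Y15.12 E8.0065
G1 X-0.61 Y11.39 E8.3048
G1 X-1.48 Y7.00 E8.6025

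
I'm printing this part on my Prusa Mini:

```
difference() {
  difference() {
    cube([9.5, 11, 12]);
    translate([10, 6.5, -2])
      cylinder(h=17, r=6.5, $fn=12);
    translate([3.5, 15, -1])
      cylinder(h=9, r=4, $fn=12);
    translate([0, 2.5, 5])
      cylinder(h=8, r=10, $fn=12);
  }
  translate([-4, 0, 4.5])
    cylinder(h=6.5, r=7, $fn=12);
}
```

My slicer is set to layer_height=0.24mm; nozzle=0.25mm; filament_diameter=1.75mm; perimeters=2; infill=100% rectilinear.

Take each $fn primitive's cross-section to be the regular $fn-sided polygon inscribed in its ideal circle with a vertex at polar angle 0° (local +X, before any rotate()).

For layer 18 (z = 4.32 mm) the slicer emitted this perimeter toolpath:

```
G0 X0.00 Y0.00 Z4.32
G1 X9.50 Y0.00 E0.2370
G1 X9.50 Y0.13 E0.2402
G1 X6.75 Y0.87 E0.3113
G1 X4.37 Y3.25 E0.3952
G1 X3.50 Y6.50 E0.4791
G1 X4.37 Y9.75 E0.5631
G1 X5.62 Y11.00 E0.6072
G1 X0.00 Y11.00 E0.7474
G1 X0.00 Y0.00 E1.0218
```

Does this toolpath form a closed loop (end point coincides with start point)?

yes

Start point (G0): (0.00, 0.00). End point (last G1): the path returns to the start — closed.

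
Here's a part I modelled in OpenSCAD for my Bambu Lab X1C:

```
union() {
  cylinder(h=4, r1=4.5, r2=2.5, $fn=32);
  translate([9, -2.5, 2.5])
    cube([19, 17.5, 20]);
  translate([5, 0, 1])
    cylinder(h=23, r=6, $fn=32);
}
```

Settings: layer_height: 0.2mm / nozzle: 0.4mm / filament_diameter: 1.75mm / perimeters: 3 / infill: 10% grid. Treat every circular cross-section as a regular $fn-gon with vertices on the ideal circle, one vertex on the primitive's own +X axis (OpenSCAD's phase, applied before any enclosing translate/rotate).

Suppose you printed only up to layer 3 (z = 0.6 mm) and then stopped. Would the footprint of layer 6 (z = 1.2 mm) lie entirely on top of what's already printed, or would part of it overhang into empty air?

Compare the two slices. At z = 0.6: the cone: at t=0.150 of its height the radius interpolates to r₁+(r₂−r₁)t = 4.200, giving a regular 32-gon of that circumradius (area = (32/2)·4.200²·sin(360°/32) = 55.06 mm²); the cube at (9, -2.5) is absent (z outside [2.5, 22.5]); the cylinder at (5, 0) does not reach this height (z outside [1, 24]); Merging all regions: only the cone is present, so the union is just that shape — area = 55.06 mm². At z = 1.2: the cone (r1=4.5→r2=2.5) has section circumradius 3.900 here — a regular 32-gon (area = (32/2)·3.900²·sin(360°/32) = 47.48 mm²); the cube at (9, -2.5) is absent (z outside [2.5, 22.5]); the r=6 cylinder at (5, 0) contributes a regular 32-gon of circumradius 6 (area = (32/2)·6.000²·sin(360°/32) = 112.37 mm²); Merging all regions: the regions partially overlap — summed areas 159.85 mm² minus the doubly-counted overlap 27.85 mm² gives 132.00 mm² — area = 132.00 mm². Checking containment: at z = 1.2 the cross-section extends beyond the z = 0.6 cross-section by about 81.06 mm².

part overhangs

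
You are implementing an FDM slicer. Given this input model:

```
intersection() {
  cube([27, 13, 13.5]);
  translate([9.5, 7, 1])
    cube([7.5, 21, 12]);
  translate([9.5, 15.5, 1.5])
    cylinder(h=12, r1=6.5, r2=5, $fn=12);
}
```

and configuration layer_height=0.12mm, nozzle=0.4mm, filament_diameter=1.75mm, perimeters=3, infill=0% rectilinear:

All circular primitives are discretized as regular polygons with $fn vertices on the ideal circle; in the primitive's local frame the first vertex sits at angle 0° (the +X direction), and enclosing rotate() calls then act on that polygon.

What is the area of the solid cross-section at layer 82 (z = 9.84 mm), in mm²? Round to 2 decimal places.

At z = 9.84 mm: the 27×13 cube contributes its full rectangle (area 351.00 mm²); the cube at (9.5, 7) is present — its section is the full 7.5×21 rectangle (area 157.50 mm²); the cone at (9.5, 15.5): at t=0.695 of its height the radius interpolates to r₁+(r₂−r₁)t = 5.457, giving a regular 12-gon of that circumradius (area = (12/2)·5.457²·sin(360°/12) = 89.35 mm²); Taking the intersection: the 7.5×21 cube at (9.5, 7) partially overlaps the 27×13 cube; clipping to the common part keeps 45.00 mm²; the cone at (9.5, 15.5) partially overlaps the running intersection; clipping to the common part keeps 9.53 mm² — area = 9.53 mm². Overall, the cross-section is a single solid region. Net area = 9.53 mm².

9.53 mm²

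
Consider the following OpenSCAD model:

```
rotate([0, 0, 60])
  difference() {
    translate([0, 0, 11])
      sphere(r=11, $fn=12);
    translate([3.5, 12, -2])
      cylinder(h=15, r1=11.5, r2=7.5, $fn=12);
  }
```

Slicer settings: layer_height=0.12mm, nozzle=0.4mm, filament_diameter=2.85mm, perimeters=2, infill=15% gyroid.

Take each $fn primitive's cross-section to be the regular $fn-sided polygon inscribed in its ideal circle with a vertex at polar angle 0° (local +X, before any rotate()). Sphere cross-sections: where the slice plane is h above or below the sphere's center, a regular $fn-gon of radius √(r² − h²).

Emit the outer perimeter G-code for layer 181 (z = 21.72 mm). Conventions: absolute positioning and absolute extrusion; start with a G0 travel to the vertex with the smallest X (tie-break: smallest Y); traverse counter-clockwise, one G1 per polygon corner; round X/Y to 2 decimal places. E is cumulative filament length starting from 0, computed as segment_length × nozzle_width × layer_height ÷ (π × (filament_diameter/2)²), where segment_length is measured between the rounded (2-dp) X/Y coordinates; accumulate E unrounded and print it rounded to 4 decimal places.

At z = 21.72 mm: the sphere: section is a regular 12-gon, circumradius = √(r²−h²) = √(11²−10.72²) = 2.466; the cone at (3.5, 12) is absent (z outside [-2, 13]); Taking the first minus the rest: none of the subtracted shapes is present at this height, so the r=11 sphere is unchanged — 1 connected region; (rotated 60° about Z; rotation is an isometry so areas/perimeters/island counts are preserved). The outline is a single polygon with 12 vertices. Extrusion per mm of travel: 0.4 × 0.12 / (π × 1.425²) = 0.007524. Accumulating E over each segment gives final E = 0.1154.

G0 X-2.47 Y0.00 Z21.72
G1 X-2.14 Y-1.23 E0.0096
G1 X-1.23 Y-2.14 E0.0193
G1 X0.00 Y-2.47 E0.0288
G1 X1.23 Y-2.14 E0.0384
G1 X2.14 Y-1.23 E0.0481
G1 X2.47 Y0.00 E0.0577
G1 X2.14 Y1.23 E0.0673
G1 X1.23 Y2.14 E0.0770
G1 X0.00 Y2.47 E0.0865
G1 X-1.23 Y2.14 E0.0961
G1 X-2.14 Y1.23 E0.1058
G1 X-2.47 Y0.00 E0.1154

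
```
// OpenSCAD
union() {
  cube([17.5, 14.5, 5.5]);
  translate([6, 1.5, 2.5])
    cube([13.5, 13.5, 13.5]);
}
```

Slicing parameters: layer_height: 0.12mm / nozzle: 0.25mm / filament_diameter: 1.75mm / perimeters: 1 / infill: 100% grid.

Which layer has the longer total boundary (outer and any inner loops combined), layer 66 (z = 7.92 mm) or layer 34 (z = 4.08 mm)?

layer 34 (z = 4.08 mm)

Layer 66 (z = 7.92): the cube is absent (z outside [0, 5.5]); the 13.5×13.5 cube at (6, 1.5) contributes its full rectangle (perimeter 54.00 mm); Taking the union: only the 13.5×13.5 cube at (6, 1.5) is present, so the union is just that shape — boundary = 54.00 mm. So its perimeter = 54.00 mm. Layer 34 (z = 4.08): the cube is present — its section is the full 17.5×14.5 rectangle (perimeter 64.00 mm); the cube at (6, 1.5) (footprint 13.5×13.5) is included at this height (perimeter 54.00 mm); Combining (union): the regions partially overlap (shared area 149.50 mm²), so the edge portions inside another operand are dropped and the merged outline is re-measured after clipping — boundary = 69.00 mm. So its perimeter = 69.00 mm. Layer 34 is larger (69.00 vs 54.00 mm).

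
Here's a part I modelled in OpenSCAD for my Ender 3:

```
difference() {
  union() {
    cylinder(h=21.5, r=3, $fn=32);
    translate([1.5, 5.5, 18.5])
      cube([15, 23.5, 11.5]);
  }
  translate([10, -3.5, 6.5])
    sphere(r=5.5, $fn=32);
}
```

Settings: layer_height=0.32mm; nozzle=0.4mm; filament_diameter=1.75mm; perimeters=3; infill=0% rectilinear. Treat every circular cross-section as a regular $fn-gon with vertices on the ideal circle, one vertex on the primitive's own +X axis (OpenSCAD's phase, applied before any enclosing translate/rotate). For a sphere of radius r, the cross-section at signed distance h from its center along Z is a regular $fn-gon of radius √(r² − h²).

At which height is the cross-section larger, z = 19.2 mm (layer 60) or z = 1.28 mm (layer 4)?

layer 60 (z = 19.2 mm)

Layer 60 (z = 19.2): the cylinder: section is a regular 32-gon, circumradius r=3 (area = (32/2)·3.000²·sin(360°/32) = 28.09 mm²); the cube at (1.5, 5.5) is present — its section is the full 15×23.5 rectangle (area 352.50 mm²); Combining (union): the 2 present regions are separate (no shared area or edge), so areas and boundary lengths simply add and each stays a separate island — area = 380.59 mm²; the sphere at (10, -3.5) is not intersected at this z (|z−center|=12.700 > r=5.5); Subtracting the remaining from the first: none of the subtracted shapes is present at this height, so the result so far is unchanged — area = 380.59 mm². So its area = 380.59 mm². Layer 4 (z = 1.28): the cylinder: section is a regular 32-gon, circumradius r=3 (area = (32/2)·3.000²·sin(360°/32) = 28.09 mm²); the cube at (1.5, 5.5) does not reach this height (z outside [18.5, 30]); Merging all regions: only the r=3 cylinder is present, so the union is just that shape — area = 28.09 mm²; the r=5.5 sphere at (10, -3.5) slices to a regular 32-gon of circumradius 1.733 (√(r²−h²) with h=5.22 from center) (area = (32/2)·1.733²·sin(360°/32) = 9.37 mm²); Taking the first minus the rest: starting from that combined region (28.09 mm²), the r=5.5 sphere at (10, -3.5) misses the remaining region (no effect) — area = 28.09 mm². So its area = 28.09 mm². Layer 60 is larger (380.59 vs 28.09 mm²).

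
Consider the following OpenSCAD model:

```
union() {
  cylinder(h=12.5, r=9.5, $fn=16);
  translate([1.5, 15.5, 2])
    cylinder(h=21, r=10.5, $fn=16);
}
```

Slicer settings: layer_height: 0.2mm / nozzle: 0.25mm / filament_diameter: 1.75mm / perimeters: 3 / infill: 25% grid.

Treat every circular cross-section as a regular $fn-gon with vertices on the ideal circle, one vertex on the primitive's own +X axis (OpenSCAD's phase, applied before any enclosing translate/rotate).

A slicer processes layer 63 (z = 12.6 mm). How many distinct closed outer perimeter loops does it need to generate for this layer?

1

At z = 12.6 mm: the cylinder does not reach this height (z outside [0, 12.5]); the r=10.5 cylinder at (1.5, 15.5) contributes a regular 16-gon of circumradius 10.5; Taking the union: only the r=10.5 cylinder at (1.5, 15.5) is present, so the union is just that shape — 1 connected region. The result has 1 disconnected region.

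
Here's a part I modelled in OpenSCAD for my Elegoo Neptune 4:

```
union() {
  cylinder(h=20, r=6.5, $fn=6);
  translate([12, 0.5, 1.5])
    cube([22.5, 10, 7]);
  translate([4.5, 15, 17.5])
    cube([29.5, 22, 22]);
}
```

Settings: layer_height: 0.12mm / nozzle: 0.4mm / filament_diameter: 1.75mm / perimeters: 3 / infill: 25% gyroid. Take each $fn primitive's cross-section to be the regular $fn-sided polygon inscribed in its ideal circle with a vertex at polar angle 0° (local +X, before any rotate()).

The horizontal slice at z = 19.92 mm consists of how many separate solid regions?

At z = 19.92 mm: the r=6.5 cylinder contributes a regular 6-gon of circumradius 6.5; the cube at (12, 0.5) is not intersected at this z (z outside [1.5, 8.5]); the cube at (4.5, 15) (footprint 29.5×22) is included at this height; Taking the union: the 2 present regions are separate (no shared area or edge), so areas and boundary lengths simply add and each stays a separate island — 2 connected regions. The result has 2 disconnected regions.

2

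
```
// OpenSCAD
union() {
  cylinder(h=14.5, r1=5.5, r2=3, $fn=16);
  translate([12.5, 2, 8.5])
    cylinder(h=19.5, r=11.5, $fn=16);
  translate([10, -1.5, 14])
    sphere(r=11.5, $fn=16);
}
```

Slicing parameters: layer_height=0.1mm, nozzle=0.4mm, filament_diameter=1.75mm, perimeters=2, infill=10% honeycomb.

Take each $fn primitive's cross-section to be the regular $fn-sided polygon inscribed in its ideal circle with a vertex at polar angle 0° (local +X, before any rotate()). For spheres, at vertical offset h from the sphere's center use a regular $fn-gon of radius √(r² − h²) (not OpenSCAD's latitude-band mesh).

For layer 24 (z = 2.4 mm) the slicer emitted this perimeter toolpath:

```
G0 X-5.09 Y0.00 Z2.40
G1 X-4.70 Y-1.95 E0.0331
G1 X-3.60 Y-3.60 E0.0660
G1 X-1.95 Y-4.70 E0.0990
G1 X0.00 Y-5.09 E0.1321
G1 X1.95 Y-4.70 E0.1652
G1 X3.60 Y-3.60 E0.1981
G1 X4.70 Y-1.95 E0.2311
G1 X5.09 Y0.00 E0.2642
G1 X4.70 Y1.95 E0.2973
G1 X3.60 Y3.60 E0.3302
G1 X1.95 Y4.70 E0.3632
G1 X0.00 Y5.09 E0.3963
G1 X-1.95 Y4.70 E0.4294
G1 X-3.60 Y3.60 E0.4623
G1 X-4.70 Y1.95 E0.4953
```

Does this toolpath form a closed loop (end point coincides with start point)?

Start point (G0): (-5.09, 0.00). End point (last G1): the path does not return to the start — open.

no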